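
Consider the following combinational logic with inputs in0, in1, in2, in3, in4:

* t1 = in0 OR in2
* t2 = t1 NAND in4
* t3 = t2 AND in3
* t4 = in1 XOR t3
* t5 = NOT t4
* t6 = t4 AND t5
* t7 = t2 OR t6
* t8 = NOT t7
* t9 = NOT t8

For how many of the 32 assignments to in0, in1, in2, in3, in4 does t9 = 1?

20

t9 = NOT t8 must be 1, so t8 = 0.
Enumerating the 32 input combinations, 20 give t9 = 1 and 12 give t9 = 0.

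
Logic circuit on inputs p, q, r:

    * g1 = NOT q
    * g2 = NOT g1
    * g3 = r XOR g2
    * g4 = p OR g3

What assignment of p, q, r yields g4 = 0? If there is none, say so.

p=0, q=1, r=1

Check with p=0, q=1, r=1:
g1 = NOT q = NOT 1 = 0
g2 = NOT g1 = NOT 0 = 1
g3 = r XOR g2 = 1 XOR 1 = 0
g4 = p OR g3 = 0 OR 0 = 0
So g4 = 0 as required.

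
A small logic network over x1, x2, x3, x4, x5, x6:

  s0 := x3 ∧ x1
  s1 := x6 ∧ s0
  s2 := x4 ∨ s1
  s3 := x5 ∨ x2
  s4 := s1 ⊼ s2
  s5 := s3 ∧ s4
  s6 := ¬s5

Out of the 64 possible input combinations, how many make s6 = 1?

s6 = ¬s5 must be 1, so s5 = 0.
s5 = s3 ∧ s4 must be 0, so at least one of s3, s4 is 0.
Enumerating the 64 input combinations, 22 give s6 = 1 and 42 give s6 = 0.

22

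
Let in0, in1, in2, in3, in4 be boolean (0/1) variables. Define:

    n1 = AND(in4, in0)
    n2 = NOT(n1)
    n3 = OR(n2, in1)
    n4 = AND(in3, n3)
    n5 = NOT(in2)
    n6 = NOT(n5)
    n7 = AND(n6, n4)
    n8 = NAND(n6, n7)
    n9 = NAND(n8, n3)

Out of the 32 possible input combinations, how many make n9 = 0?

n9 = NAND(n8, n3) must be 0, so both n8 = 1 and n3 = 1.
n8 = NAND(n6, n7) must be 1, so at least one of n6, n7 is 0.
n3 = OR(n2, in1) must be 1, so at least one of n2, in1 is 1.
Enumerating the 32 input combinations, 21 give n9 = 0 and 11 give n9 = 1.

21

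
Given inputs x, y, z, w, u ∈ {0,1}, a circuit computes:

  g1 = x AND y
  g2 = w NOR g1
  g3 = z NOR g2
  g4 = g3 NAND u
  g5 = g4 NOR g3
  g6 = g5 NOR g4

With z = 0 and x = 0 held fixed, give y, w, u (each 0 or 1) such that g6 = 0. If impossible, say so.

y=1, w=0, u=0

g6 = g5 NOR g4 must be 0, so at least one of g5, g4 is 1.
Check with z = 0 and x = 0 and y=1, w=0, u=0:
g1 = x AND y = 0 AND 1 = 0
g2 = w NOR g1 = 0 NOR 0 = 1
g3 = z NOR g2 = 0 NOR 1 = 0
g4 = g3 NAND u = 0 NAND 0 = 1
g5 = g4 NOR g3 = 1 NOR 0 = 0
g6 = g5 NOR g4 = 0 NOR 1 = 0
So g6 = 0.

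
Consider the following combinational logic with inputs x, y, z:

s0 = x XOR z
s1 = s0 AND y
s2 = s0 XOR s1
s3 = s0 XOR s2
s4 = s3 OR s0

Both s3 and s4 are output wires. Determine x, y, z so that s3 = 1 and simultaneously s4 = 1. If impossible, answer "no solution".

x=1, y=1, z=0

Check with x=1, y=1, z=0:
s0 = x XOR z = 1 XOR 0 = 1
s1 = s0 AND y = 1 AND 1 = 1
s2 = s0 XOR s1 = 1 XOR 1 = 0
s3 = s0 XOR s2 = 1 XOR 0 = 1
s4 = s3 OR s0 = 1 OR 1 = 1
So s3 = 1 and s4 = 1.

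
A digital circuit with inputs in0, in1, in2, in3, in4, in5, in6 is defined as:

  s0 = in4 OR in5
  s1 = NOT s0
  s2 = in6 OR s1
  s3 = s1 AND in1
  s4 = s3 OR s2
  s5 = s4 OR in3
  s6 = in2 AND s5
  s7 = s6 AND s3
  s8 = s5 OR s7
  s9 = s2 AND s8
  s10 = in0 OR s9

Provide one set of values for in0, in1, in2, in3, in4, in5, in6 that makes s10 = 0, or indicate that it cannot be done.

s10 = in0 OR s9 must be 0, so both in0 = 0 and s9 = 0.
Check with in0=0 in1=0 in2=0 in3=0 in4=1 in5=0 in6=0:
s0 = in4 OR in5 = 1 OR 0 = 1
s1 = NOT s0 = NOT 1 = 0
s2 = in6 OR s1 = 0 OR 0 = 0
s3 = s1 AND in1 = 0 AND 0 = 0
s4 = s3 OR s2 = 0 OR 0 = 0
s5 = s4 OR in3 = 0 OR 0 = 0
s6 = in2 AND s5 = 0 AND 0 = 0
s7 = s6 AND s3 = 0 AND 0 = 0
s8 = s5 OR s7 = 0 OR 0 = 0
s9 = s2 AND s8 = 0 AND 0 = 0
s10 = in0 OR s9 = 0 OR 0 = 0
So s10 = 0 as required.

in0=0 in1=0 in2=0 in3=0 in4=1 in5=0 in6=0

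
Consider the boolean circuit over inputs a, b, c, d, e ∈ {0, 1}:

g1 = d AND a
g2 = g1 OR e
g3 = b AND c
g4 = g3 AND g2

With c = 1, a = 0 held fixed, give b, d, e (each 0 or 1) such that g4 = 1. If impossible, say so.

g4 = g3 AND g2 must be 1, so both g3 = 1 and g2 = 1.
g3 = b AND c must be 1, so both b = 1 and c = 1.
Check with c = 1, a = 0 and b=1, d=1, e=1:
g1 = d AND a = 1 AND 0 = 0
g2 = g1 OR e = 0 OR 1 = 1
g3 = b AND c = 1 AND 1 = 1
g4 = g3 AND g2 = 1 AND 1 = 1
So g4 = 1.

b=1, d=1, e=1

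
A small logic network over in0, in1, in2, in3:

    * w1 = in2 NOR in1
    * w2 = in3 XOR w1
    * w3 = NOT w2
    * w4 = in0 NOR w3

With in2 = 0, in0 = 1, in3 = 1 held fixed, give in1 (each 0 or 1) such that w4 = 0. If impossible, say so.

in1=1

w4 = in0 NOR w3 must be 0, so at least one of in0, w3 is 1.
Check with in2 = 0, in0 = 1, in3 = 1 and in1=1:
w1 = in2 NOR in1 = 0 NOR 1 = 0
w2 = in3 XOR w1 = 1 XOR 0 = 1
w3 = NOT w2 = NOT 1 = 0
w4 = in0 NOR w3 = 1 NOR 0 = 0
So w4 = 0.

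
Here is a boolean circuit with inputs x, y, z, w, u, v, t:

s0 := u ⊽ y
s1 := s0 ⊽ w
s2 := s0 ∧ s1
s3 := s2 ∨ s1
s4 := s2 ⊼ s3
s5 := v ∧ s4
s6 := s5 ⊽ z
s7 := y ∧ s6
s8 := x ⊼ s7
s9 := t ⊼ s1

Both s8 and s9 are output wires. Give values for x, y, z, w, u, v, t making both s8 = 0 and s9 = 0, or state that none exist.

x=1 y=1 z=0 w=0 u=1 v=0 t=1

Check with x=1 y=1 z=0 w=0 u=1 v=0 t=1:
s0 = u ⊽ y = 1 ⊽ 1 = 0
s1 = s0 ⊽ w = 0 ⊽ 0 = 1
s2 = s0 ∧ s1 = 0 ∧ 1 = 0
s3 = s2 ∨ s1 = 0 ∨ 1 = 1
s4 = s2 ⊼ s3 = 0 ⊼ 1 = 1
s5 = v ∧ s4 = 0 ∧ 1 = 0
s6 = s5 ⊽ z = 0 ⊽ 0 = 1
s7 = y ∧ s6 = 1 ∧ 1 = 1
s8 = x ⊼ s7 = 1 ⊼ 1 = 0
s9 = t ⊼ s1 = 1 ⊼ 1 = 0
So s8 = 0 and s9 = 0.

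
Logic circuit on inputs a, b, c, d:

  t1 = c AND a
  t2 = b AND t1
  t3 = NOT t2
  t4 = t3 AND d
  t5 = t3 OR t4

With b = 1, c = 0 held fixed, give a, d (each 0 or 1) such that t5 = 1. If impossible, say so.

t5 = t3 OR t4 must be 1, so at least one of t3, t4 is 1.
Check with b = 1, c = 0 and a=1, d=1:
t1 = c AND a = 0 AND 1 = 0
t2 = b AND t1 = 1 AND 0 = 0
t3 = NOT t2 = NOT 0 = 1
t4 = t3 AND d = 1 AND 1 = 1
t5 = t3 OR t4 = 1 OR 1 = 1
So t5 = 1.

a=1, d=1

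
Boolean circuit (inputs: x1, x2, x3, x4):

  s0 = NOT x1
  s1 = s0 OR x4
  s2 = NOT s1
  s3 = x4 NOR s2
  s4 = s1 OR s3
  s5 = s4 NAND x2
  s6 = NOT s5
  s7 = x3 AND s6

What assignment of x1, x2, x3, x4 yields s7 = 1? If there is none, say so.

x1=0 x2=1 x3=1 x4=0

Check with x1=0 x2=1 x3=1 x4=0:
s0 = NOT x1 = NOT 0 = 1
s1 = s0 OR x4 = 1 OR 0 = 1
s2 = NOT s1 = NOT 1 = 0
s3 = x4 NOR s2 = 0 NOR 0 = 1
s4 = s1 OR s3 = 1 OR 1 = 1
s5 = s4 NAND x2 = 1 NAND 1 = 0
s6 = NOT s5 = NOT 0 = 1
s7 = x3 AND s6 = 1 AND 1 = 1
So s7 = 1 as required.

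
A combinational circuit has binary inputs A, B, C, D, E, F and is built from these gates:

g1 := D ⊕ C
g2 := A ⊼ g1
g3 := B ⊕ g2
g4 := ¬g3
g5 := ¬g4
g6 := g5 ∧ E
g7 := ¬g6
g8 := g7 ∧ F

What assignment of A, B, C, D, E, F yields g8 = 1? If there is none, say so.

g8 = g7 ∧ F must be 1, so both g7 = 1 and F = 1.
g7 = ¬g6 must be 1, so g6 = 0.
g6 = g5 ∧ E must be 0, so at least one of g5, E is 0.
Check with A=1, B=0, C=0, D=1, E=0, F=1:
g1 = D ⊕ C = 1 ⊕ 0 = 1
g2 = A ⊼ g1 = 1 ⊼ 1 = 0
g3 = B ⊕ g2 = 0 ⊕ 0 = 0
g4 = ¬g3 = ¬0 = 1
g5 = ¬g4 = ¬1 = 0
g6 = g5 ∧ E = 0 ∧ 0 = 0
g7 = ¬g6 = ¬0 = 1
g8 = g7 ∧ F = 1 ∧ 1 = 1
So g8 = 1 as required.

A=1, B=0, C=0, D=1, E=0, F=1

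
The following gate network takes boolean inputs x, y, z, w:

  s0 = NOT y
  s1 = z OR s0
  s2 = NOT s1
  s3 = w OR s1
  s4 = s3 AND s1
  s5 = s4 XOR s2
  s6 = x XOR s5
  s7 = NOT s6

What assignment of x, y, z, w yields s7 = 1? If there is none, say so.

x=1, y=0, z=0, w=0

s7 = NOT s6 must be 1, so s6 = 0.
s6 = x XOR s5 must be 0, so x and s5 are equal.
Check with x=1, y=0, z=0, w=0:
s0 = NOT y = NOT 0 = 1
s1 = z OR s0 = 0 OR 1 = 1
s2 = NOT s1 = NOT 1 = 0
s3 = w OR s1 = 0 OR 1 = 1
s4 = s3 AND s1 = 1 AND 1 = 1
s5 = s4 XOR s2 = 1 XOR 0 = 1
s6 = x XOR s5 = 1 XOR 1 = 0
s7 = NOT s6 = NOT 0 = 1
So s7 = 1 as required.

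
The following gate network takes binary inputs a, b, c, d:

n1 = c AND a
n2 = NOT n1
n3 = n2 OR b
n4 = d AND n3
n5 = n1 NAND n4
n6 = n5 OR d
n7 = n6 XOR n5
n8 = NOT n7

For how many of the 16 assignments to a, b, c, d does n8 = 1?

15

n8 = NOT n7 must be 1, so n7 = 0.
n7 = n6 XOR n5 must be 0, so n6 and n5 are equal.
Enumerating the 16 input combinations, 15 give n8 = 1 and 1 give n8 = 0.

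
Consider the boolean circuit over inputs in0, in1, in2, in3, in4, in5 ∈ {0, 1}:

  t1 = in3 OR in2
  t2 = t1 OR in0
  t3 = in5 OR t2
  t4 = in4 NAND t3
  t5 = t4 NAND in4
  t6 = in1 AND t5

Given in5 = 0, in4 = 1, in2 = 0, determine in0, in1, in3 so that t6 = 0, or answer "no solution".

Check with in5 = 0, in4 = 1, in2 = 0 and in0=0, in1=1, in3=0:
t1 = in3 OR in2 = 0 OR 0 = 0
t2 = t1 OR in0 = 0 OR 0 = 0
t3 = in5 OR t2 = 0 OR 0 = 0
t4 = in4 NAND t3 = 1 NAND 0 = 1
t5 = t4 NAND in4 = 1 NAND 1 = 0
t6 = in1 AND t5 = 1 AND 0 = 0
So t6 = 0.

in0=0 in1=1 in3=0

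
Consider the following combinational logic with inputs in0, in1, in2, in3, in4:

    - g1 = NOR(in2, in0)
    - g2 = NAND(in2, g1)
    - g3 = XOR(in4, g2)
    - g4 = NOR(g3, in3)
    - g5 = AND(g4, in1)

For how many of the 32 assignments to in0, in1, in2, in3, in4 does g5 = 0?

g5 = AND(g4, in1) must be 0, so at least one of g4, in1 is 0.
Enumerating the 32 input combinations, 28 give g5 = 0 and 4 give g5 = 1.

28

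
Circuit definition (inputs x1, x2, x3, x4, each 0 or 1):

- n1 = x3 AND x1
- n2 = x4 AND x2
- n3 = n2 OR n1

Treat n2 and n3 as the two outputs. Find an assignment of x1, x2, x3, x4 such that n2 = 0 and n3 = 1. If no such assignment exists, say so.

x1=1, x2=1, x3=1, x4=0

Check with x1=1, x2=1, x3=1, x4=0:
n1 = x3 AND x1 = 1 AND 1 = 1
n2 = x4 AND x2 = 0 AND 1 = 0
n3 = n2 OR n1 = 0 OR 1 = 1
So n2 = 0 and n3 = 1.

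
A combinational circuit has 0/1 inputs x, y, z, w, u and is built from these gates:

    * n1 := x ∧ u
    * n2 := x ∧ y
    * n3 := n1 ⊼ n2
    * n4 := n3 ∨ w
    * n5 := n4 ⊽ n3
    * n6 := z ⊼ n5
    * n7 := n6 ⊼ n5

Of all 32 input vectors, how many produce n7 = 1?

31

n7 = n6 ⊼ n5 must be 1, so at least one of n6, n5 is 0.
Enumerating the 32 input combinations, 31 give n7 = 1 and 1 give n7 = 0.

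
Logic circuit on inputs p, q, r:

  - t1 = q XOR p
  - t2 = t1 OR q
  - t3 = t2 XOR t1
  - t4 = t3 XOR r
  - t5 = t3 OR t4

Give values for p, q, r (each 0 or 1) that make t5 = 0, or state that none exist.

p=0, q=0, r=0

t5 = t3 OR t4 must be 0, so both t3 = 0 and t4 = 0.
t3 = t2 XOR t1 must be 0, so t2 and t1 are equal.
t4 = t3 XOR r must be 0, so t3 and r are equal.
Check with p=0, q=0, r=0:
t1 = q XOR p = 0 XOR 0 = 0
t2 = t1 OR q = 0 OR 0 = 0
t3 = t2 XOR t1 = 0 XOR 0 = 0
t4 = t3 XOR r = 0 XOR 0 = 0
t5 = t3 OR t4 = 0 OR 0 = 0
So t5 = 0 as required.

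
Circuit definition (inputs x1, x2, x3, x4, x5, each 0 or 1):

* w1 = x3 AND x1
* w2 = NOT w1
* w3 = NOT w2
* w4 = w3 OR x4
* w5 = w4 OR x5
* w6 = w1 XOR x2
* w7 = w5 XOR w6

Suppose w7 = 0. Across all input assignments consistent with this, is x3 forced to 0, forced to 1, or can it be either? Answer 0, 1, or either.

either

Both values of x3 occur among assignments with w7 = 0:
  x3=0: x1=0, x2=0, x3=0, x4=0, x5=0
  x3=1: x1=0, x2=0, x3=1, x4=0, x5=0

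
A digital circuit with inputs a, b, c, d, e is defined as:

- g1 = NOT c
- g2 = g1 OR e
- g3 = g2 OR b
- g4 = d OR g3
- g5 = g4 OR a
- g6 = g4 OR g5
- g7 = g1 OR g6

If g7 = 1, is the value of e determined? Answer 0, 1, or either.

either

Both values of e occur among assignments with g7 = 1:
  e=0: a=0, b=0, c=0, d=0, e=0
  e=1: a=0, b=0, c=0, d=0, e=1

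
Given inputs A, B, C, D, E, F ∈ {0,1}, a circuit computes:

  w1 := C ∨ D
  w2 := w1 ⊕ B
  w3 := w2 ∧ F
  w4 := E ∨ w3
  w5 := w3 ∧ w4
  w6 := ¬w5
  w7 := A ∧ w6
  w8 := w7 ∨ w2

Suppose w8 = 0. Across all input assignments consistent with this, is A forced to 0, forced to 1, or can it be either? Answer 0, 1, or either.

w8 = w7 ∨ w2 must be 0, so both w7 = 0 and w2 = 0.
w7 = A ∧ w6 must be 0, so at least one of A, w6 is 0.
Every assignment with w8 = 0 has A = 0; there are 16 such assignment(s).

0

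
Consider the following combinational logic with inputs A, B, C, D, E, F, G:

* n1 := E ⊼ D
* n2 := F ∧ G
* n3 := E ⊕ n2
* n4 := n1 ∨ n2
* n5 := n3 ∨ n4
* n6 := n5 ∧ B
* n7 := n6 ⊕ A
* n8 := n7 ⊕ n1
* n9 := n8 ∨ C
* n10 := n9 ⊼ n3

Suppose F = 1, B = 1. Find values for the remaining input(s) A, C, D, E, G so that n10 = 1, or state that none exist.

Check with F = 1, B = 1 and A=1, C=0, D=0, E=1, G=1:
n1 = E ⊼ D = 1 ⊼ 0 = 1
n2 = F ∧ G = 1 ∧ 1 = 1
n3 = E ⊕ n2 = 1 ⊕ 1 = 0
n4 = n1 ∨ n2 = 1 ∨ 1 = 1
n5 = n3 ∨ n4 = 0 ∨ 1 = 1
n6 = n5 ∧ B = 1 ∧ 1 = 1
n7 = n6 ⊕ A = 1 ⊕ 1 = 0
n8 = n7 ⊕ n1 = 0 ⊕ 1 = 1
n9 = n8 ∨ C = 1 ∨ 0 = 1
n10 = n9 ⊼ n3 = 1 ⊼ 0 = 1
So n10 = 1.

A=1, C=0, D=0, E=1, G=1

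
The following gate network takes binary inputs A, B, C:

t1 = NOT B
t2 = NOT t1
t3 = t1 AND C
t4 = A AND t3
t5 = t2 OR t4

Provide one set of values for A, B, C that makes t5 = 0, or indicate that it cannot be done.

t5 = t2 OR t4 must be 0, so both t2 = 0 and t4 = 0.
Check with A=1, B=0, C=0:
t1 = NOT B = NOT 0 = 1
t2 = NOT t1 = NOT 1 = 0
t3 = t1 AND C = 1 AND 0 = 0
t4 = A AND t3 = 1 AND 0 = 0
t5 = t2 OR t4 = 0 OR 0 = 0
So t5 = 0 as required.

A=1, B=0, C=0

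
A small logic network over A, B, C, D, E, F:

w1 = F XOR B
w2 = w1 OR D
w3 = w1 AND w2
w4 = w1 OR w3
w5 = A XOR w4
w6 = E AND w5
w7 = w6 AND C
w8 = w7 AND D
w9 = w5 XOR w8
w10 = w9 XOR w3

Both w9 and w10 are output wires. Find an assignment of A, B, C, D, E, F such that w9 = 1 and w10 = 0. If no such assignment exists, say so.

A=0 B=0 C=1 D=1 E=0 F=1

Check with A=0 B=0 C=1 D=1 E=0 F=1:
w1 = F XOR B = 1 XOR 0 = 1
w2 = w1 OR D = 1 OR 1 = 1
w3 = w1 AND w2 = 1 AND 1 = 1
w4 = w1 OR w3 = 1 OR 1 = 1
w5 = A XOR w4 = 0 XOR 1 = 1
w6 = E AND w5 = 0 AND 1 = 0
w7 = w6 AND C = 0 AND 1 = 0
w8 = w7 AND D = 0 AND 1 = 0
w9 = w5 XOR w8 = 1 XOR 0 = 1
w10 = w9 XOR w3 = 1 XOR 1 = 0
So w9 = 1 and w10 = 0.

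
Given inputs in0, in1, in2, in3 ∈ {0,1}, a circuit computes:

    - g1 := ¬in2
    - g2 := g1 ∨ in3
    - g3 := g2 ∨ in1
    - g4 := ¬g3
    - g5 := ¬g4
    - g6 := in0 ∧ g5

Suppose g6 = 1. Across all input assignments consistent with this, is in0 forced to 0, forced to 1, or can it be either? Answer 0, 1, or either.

g6 = in0 ∧ g5 must be 1, so both in0 = 1 and g5 = 1.
g5 = ¬g4 must be 1, so g4 = 0.
g4 = ¬g3 must be 0, so g3 = 1.
Every assignment with g6 = 1 has in0 = 1; there are 7 such assignment(s).

1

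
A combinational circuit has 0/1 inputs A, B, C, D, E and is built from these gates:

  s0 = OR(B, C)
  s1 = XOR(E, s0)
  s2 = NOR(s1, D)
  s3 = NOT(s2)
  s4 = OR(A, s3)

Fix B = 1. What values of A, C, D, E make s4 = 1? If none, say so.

A=0, C=0, D=1, E=0

s4 = OR(A, s3) must be 1, so at least one of A, s3 is 1.
Check with B = 1 and A=0, C=0, D=1, E=0:
s0 = OR(B, C) = OR(1, 0) = 1
s1 = XOR(E, s0) = XOR(0, 1) = 1
s2 = NOR(s1, D) = NOR(1, 1) = 0
s3 = NOT(s2) = NOT 0 = 1
s4 = OR(A, s3) = OR(0, 1) = 1
So s4 = 1.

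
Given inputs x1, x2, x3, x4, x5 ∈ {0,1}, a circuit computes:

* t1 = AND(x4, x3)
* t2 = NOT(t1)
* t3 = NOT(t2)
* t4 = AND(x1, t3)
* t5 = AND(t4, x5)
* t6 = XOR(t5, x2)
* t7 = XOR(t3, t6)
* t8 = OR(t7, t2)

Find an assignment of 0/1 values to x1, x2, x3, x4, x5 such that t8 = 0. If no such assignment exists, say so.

x1=0, x2=1, x3=1, x4=1, x5=0

t8 = OR(t7, t2) must be 0, so both t7 = 0 and t2 = 0.
t7 = XOR(t3, t6) must be 0, so t3 and t6 are equal.
t2 = NOT(t1) must be 0, so t1 = 1.
Check with x1=0, x2=1, x3=1, x4=1, x5=0:
t1 = AND(x4, x3) = AND(1, 1) = 1
t2 = NOT(t1) = NOT 1 = 0
t3 = NOT(t2) = NOT 0 = 1
t4 = AND(x1, t3) = AND(0, 1) = 0
t5 = AND(t4, x5) = AND(0, 0) = 0
t6 = XOR(t5, x2) = XOR(0, 1) = 1
t7 = XOR(t3, t6) = XOR(1, 1) = 0
t8 = OR(t7, t2) = OR(0, 0) = 0
So t8 = 0 as required.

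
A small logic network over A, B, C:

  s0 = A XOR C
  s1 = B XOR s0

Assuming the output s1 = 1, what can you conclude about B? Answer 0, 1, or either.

either

Both values of B occur among assignments with s1 = 1:
  B=0: A=0, B=0, C=1
  B=1: A=0, B=1, C=0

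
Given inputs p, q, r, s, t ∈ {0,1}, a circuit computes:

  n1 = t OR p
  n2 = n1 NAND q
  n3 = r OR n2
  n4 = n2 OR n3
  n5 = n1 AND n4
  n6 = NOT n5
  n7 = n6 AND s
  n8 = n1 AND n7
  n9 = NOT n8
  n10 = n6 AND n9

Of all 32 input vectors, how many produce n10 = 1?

11

n10 = n6 AND n9 must be 1, so both n6 = 1 and n9 = 1.
n6 = NOT n5 must be 1, so n5 = 0.
n9 = NOT n8 must be 1, so n8 = 0.
Enumerating the 32 input combinations, 11 give n10 = 1 and 21 give n10 = 0.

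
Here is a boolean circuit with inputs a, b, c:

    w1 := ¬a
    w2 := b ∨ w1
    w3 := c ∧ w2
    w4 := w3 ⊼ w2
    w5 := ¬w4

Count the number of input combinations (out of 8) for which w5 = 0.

5

w5 = ¬w4 must be 0, so w4 = 1.
w4 = w3 ⊼ w2 must be 1, so at least one of w3, w2 is 0.
Enumerating the 8 input combinations, 5 give w5 = 0 and 3 give w5 = 1.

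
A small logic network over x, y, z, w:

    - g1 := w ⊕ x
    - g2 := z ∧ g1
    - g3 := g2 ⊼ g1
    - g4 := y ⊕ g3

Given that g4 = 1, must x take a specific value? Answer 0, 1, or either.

Both values of x occur among assignments with g4 = 1:
  x=0: x=0, y=0, z=0, w=0
  x=1: x=1, y=0, z=0, w=0

either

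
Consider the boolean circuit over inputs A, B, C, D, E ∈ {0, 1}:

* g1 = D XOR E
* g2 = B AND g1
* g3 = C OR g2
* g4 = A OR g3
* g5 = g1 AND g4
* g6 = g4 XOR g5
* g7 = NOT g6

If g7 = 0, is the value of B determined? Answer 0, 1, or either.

either

Both values of B occur among assignments with g7 = 0:
  B=0: A=0, B=0, C=1, D=0, E=0
  B=1: A=0, B=1, C=1, D=0, E=0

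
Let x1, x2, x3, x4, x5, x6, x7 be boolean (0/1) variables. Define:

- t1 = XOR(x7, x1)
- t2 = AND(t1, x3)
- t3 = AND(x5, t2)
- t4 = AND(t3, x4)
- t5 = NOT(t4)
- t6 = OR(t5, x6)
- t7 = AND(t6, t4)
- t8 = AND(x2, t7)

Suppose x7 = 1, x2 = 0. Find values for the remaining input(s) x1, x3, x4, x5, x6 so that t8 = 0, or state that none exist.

x1=0 x3=0 x4=0 x5=0 x6=0

Check with x7 = 1, x2 = 0 and x1=0, x3=0, x4=0, x5=0, x6=0:
t1 = XOR(x7, x1) = XOR(1, 0) = 1
t2 = AND(t1, x3) = AND(1, 0) = 0
t3 = AND(x5, t2) = AND(0, 0) = 0
t4 = AND(t3, x4) = AND(0, 0) = 0
t5 = NOT(t4) = NOT 0 = 1
t6 = OR(t5, x6) = OR(1, 0) = 1
t7 = AND(t6, t4) = AND(1, 0) = 0
t8 = AND(x2, t7) = AND(0, 0) = 0
So t8 = 0.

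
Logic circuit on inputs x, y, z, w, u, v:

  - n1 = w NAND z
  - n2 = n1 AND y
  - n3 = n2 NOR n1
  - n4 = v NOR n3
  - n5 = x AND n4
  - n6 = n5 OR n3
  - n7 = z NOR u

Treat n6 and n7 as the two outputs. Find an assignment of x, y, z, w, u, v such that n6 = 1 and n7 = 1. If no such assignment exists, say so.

Check with x=1 y=1 z=0 w=0 u=0 v=0:
n1 = w NAND z = 0 NAND 0 = 1
n2 = n1 AND y = 1 AND 1 = 1
n3 = n2 NOR n1 = 1 NOR 1 = 0
n4 = v NOR n3 = 0 NOR 0 = 1
n5 = x AND n4 = 1 AND 1 = 1
n6 = n5 OR n3 = 1 OR 0 = 1
n7 = z NOR u = 0 NOR 0 = 1
So n6 = 1 and n7 = 1.

x=1 y=1 z=0 w=0 u=0 v=0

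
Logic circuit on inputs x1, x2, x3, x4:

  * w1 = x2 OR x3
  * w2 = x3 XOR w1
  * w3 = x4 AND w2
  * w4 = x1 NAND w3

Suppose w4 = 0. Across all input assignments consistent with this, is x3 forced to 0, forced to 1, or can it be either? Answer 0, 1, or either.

w4 = x1 NAND w3 must be 0, so both x1 = 1 and w3 = 1.
w3 = x4 AND w2 must be 1, so both x4 = 1 and w2 = 1.
Every assignment with w4 = 0 has x3 = 0; there are 1 such assignment(s).
  x1=1, x2=1, x3=0, x4=1

0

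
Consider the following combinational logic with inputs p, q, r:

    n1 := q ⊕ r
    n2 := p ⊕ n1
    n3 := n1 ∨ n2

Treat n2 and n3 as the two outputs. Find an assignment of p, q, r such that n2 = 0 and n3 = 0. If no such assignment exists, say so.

Check with p=0, q=1, r=1:
n1 = q ⊕ r = 1 ⊕ 1 = 0
n2 = p ⊕ n1 = 0 ⊕ 0 = 0
n3 = n1 ∨ n2 = 0 ∨ 0 = 0
So n2 = 0 and n3 = 0.

p=0, q=1, r=1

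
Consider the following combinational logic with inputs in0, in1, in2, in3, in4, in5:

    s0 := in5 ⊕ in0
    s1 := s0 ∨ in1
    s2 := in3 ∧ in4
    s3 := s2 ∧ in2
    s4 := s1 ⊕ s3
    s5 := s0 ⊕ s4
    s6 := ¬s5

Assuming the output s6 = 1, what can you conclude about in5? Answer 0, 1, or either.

either

Both values of in5 occur among assignments with s6 = 1:
  in5=0: in0=0, in1=0, in2=0, in3=0, in4=0, in5=0
  in5=1: in0=0, in1=0, in2=0, in3=0, in4=0, in5=1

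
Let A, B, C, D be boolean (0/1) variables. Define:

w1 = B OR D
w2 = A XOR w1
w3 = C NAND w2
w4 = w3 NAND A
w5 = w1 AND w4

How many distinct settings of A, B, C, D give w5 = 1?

w5 = w1 AND w4 must be 1, so both w1 = 1 and w4 = 1.
w1 = B OR D must be 1, so at least one of B, D is 1.
Enumerating the 16 input combinations, 6 give w5 = 1 and 10 give w5 = 0.

6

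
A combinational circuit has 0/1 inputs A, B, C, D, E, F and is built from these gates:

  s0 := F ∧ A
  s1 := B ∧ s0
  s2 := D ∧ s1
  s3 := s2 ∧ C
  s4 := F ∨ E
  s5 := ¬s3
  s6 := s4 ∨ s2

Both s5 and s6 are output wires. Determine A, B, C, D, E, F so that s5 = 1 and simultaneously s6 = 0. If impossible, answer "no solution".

Check with A=0, B=0, C=0, D=1, E=0, F=0:
s0 = F ∧ A = 0 ∧ 0 = 0
s1 = B ∧ s0 = 0 ∧ 0 = 0
s2 = D ∧ s1 = 1 ∧ 0 = 0
s3 = s2 ∧ C = 0 ∧ 0 = 0
s4 = F ∨ E = 0 ∨ 0 = 0
s5 = ¬s3 = ¬0 = 1
s6 = s4 ∨ s2 = 0 ∨ 0 = 0
So s5 = 1 and s6 = 0.

A=0, B=0, C=0, D=1, E=0, F=0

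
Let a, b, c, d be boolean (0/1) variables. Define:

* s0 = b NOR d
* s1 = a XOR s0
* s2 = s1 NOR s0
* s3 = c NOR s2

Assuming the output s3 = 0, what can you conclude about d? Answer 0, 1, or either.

either

Both values of d occur among assignments with s3 = 0:
  d=0: a=0, b=0, c=1, d=0
  d=1: a=0, b=0, c=0, d=1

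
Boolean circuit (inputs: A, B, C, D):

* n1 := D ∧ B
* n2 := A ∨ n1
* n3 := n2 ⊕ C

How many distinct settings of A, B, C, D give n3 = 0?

8

n3 = n2 ⊕ C must be 0, so n2 and C are equal.
Enumerating the 16 input combinations, 8 give n3 = 0 and 8 give n3 = 1.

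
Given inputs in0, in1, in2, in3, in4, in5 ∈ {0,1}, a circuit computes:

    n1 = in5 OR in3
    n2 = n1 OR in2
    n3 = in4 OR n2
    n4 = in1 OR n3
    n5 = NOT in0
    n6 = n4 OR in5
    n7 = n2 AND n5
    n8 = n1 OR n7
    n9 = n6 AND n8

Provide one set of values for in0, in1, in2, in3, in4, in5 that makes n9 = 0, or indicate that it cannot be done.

Check with in0=1, in1=0, in2=0, in3=0, in4=1, in5=0:
n1 = in5 OR in3 = 0 OR 0 = 0
n2 = n1 OR in2 = 0 OR 0 = 0
n3 = in4 OR n2 = 1 OR 0 = 1
n4 = in1 OR n3 = 0 OR 1 = 1
n5 = NOT in0 = NOT 1 = 0
n6 = n4 OR in5 = 1 OR 0 = 1
n7 = n2 AND n5 = 0 AND 0 = 0
n8 = n1 OR n7 = 0 OR 0 = 0
n9 = n6 AND n8 = 1 AND 0 = 0
So n9 = 0 as required.

in0=1, in1=0, in2=0, in3=0, in4=1, in5=0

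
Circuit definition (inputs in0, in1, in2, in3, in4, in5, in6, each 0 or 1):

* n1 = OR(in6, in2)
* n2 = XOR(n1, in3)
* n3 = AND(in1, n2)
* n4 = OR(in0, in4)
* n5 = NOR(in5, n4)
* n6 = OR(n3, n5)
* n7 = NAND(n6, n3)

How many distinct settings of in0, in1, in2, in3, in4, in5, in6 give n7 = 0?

n7 = NAND(n6, n3) must be 0, so both n6 = 1 and n3 = 1.
n6 = OR(n3, n5) must be 1, so at least one of n3, n5 is 1.
Enumerating the 128 input combinations, 32 give n7 = 0 and 96 give n7 = 1.

32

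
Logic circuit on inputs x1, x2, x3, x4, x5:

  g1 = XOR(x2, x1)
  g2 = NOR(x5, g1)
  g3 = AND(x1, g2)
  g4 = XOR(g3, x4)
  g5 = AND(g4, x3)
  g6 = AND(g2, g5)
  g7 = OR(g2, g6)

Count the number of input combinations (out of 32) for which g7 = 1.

8

g7 = OR(g2, g6) must be 1, so at least one of g2, g6 is 1.
Enumerating the 32 input combinations, 8 give g7 = 1 and 24 give g7 = 0.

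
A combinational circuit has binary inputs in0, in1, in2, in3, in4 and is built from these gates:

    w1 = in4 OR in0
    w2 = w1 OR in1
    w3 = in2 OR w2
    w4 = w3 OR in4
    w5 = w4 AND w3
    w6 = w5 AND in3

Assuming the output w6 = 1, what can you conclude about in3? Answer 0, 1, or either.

1

w6 = w5 AND in3 must be 1, so both w5 = 1 and in3 = 1.
w5 = w4 AND w3 must be 1, so both w4 = 1 and w3 = 1.
Every assignment with w6 = 1 has in3 = 1; there are 15 such assignment(s).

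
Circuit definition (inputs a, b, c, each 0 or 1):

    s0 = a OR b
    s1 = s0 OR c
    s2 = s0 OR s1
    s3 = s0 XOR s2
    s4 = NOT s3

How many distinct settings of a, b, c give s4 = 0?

s4 = NOT s3 must be 0, so s3 = 1.
Enumerating the 8 input combinations, 1 give s4 = 0 and 7 give s4 = 1.

1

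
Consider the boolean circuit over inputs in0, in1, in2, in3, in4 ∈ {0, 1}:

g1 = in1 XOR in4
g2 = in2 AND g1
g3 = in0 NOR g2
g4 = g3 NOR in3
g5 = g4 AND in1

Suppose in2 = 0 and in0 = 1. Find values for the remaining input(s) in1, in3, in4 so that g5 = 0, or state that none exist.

g5 = g4 AND in1 must be 0, so at least one of g4, in1 is 0.
Check with in2 = 0 and in0 = 1 and in1=1, in3=1, in4=1:
g1 = in1 XOR in4 = 1 XOR 1 = 0
g2 = in2 AND g1 = 0 AND 0 = 0
g3 = in0 NOR g2 = 1 NOR 0 = 0
g4 = g3 NOR in3 = 0 NOR 1 = 0
g5 = g4 AND in1 = 0 AND 1 = 0
So g5 = 0.

in1=1 in3=1 in4=1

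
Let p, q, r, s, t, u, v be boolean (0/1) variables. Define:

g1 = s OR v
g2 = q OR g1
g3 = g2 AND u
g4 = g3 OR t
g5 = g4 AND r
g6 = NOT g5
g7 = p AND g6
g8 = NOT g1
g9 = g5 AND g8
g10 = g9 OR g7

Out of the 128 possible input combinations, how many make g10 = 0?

77

g10 = g9 OR g7 must be 0, so both g9 = 0 and g7 = 0.
g9 = g5 AND g8 must be 0, so at least one of g5, g8 is 0.
g7 = p AND g6 must be 0, so at least one of p, g6 is 0.
Enumerating the 128 input combinations, 77 give g10 = 0 and 51 give g10 = 1.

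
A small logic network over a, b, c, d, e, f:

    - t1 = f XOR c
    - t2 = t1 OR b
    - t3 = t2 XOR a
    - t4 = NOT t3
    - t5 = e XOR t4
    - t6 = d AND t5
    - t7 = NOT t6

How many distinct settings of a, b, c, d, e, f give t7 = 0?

t7 = NOT t6 must be 0, so t6 = 1.
Enumerating the 64 input combinations, 16 give t7 = 0 and 48 give t7 = 1.

16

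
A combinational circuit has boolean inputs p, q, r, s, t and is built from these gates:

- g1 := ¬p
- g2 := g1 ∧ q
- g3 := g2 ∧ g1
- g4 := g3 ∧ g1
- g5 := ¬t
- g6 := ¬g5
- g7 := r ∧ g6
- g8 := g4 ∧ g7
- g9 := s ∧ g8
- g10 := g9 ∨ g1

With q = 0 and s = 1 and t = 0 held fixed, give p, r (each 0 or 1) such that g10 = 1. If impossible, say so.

p=0, r=1

g10 = g9 ∨ g1 must be 1, so at least one of g9, g1 is 1.
Check with q = 0 and s = 1 and t = 0 and p=0, r=1:
g1 = ¬p = ¬0 = 1
g2 = g1 ∧ q = 1 ∧ 0 = 0
g3 = g2 ∧ g1 = 0 ∧ 1 = 0
g4 = g3 ∧ g1 = 0 ∧ 1 = 0
g5 = ¬t = ¬0 = 1
g6 = ¬g5 = ¬1 = 0
g7 = r ∧ g6 = 1 ∧ 0 = 0
g8 = g4 ∧ g7 = 0 ∧ 0 = 0
g9 = s ∧ g8 = 1 ∧ 0 = 0
g10 = g9 ∨ g1 = 0 ∨ 1 = 1
So g10 = 1.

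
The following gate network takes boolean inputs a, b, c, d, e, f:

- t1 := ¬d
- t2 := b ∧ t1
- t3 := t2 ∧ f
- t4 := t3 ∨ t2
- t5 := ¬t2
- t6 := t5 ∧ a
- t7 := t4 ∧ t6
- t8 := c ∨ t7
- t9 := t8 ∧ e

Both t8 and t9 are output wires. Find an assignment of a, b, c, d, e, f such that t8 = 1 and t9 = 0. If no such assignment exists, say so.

a=1, b=0, c=1, d=0, e=0, f=0

Check with a=1, b=0, c=1, d=0, e=0, f=0:
t1 = ¬d = ¬0 = 1
t2 = b ∧ t1 = 0 ∧ 1 = 0
t3 = t2 ∧ f = 0 ∧ 0 = 0
t4 = t3 ∨ t2 = 0 ∨ 0 = 0
t5 = ¬t2 = ¬0 = 1
t6 = t5 ∧ a = 1 ∧ 1 = 1
t7 = t4 ∧ t6 = 0 ∧ 1 = 0
t8 = c ∨ t7 = 1 ∨ 0 = 1
t9 = t8 ∧ e = 1 ∧ 0 = 0
So t8 = 1 and t9 = 0.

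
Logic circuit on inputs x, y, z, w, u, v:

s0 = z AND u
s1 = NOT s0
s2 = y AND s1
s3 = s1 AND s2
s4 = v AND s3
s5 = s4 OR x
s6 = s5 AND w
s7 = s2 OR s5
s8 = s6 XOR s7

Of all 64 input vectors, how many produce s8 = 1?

25

s8 = s6 XOR s7 must be 1, so s6 and s7 differ.
Enumerating the 64 input combinations, 25 give s8 = 1 and 39 give s8 = 0.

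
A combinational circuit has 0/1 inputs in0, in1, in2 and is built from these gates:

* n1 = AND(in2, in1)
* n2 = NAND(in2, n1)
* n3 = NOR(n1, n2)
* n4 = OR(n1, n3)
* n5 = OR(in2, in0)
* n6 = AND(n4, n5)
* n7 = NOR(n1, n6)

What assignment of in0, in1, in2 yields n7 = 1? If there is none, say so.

Check with in0=0, in1=0, in2=0:
n1 = AND(in2, in1) = AND(0, 0) = 0
n2 = NAND(in2, n1) = NAND(0, 0) = 1
n3 = NOR(n1, n2) = NOR(0, 1) = 0
n4 = OR(n1, n3) = OR(0, 0) = 0
n5 = OR(in2, in0) = OR(0, 0) = 0
n6 = AND(n4, n5) = AND(0, 0) = 0
n7 = NOR(n1, n6) = NOR(0, 0) = 1
So n7 = 1 as required.

in0=0, in1=0, in2=0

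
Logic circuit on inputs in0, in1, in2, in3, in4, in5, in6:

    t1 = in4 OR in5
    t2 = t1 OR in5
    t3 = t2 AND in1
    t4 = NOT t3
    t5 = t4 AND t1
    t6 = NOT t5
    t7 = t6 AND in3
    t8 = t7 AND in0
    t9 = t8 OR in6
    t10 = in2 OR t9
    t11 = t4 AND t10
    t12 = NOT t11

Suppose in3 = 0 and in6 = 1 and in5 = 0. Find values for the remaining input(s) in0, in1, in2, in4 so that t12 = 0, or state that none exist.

in0=1 in1=1 in2=1 in4=0

Check with in3 = 0 and in6 = 1 and in5 = 0 and in0=1, in1=1, in2=1, in4=0:
t1 = in4 OR in5 = 0 OR 0 = 0
t2 = t1 OR in5 = 0 OR 0 = 0
t3 = t2 AND in1 = 0 AND 1 = 0
t4 = NOT t3 = NOT 0 = 1
t5 = t4 AND t1 = 1 AND 0 = 0
t6 = NOT t5 = NOT 0 = 1
t7 = t6 AND in3 = 1 AND 0 = 0
t8 = t7 AND in0 = 0 AND 1 = 0
t9 = t8 OR in6 = 0 OR 1 = 1
t10 = in2 OR t9 = 1 OR 1 = 1
t11 = t4 AND t10 = 1 AND 1 = 1
t12 = NOT t11 = NOT 1 = 0
So t12 = 0.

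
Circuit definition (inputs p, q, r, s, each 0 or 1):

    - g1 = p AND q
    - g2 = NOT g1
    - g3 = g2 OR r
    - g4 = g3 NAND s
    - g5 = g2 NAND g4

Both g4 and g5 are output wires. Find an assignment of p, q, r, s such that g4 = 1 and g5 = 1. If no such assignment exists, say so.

p=1 q=1 r=1 s=0

Check with p=1 q=1 r=1 s=0:
g1 = p AND q = 1 AND 1 = 1
g2 = NOT g1 = NOT 1 = 0
g3 = g2 OR r = 0 OR 1 = 1
g4 = g3 NAND s = 1 NAND 0 = 1
g5 = g2 NAND g4 = 0 NAND 1 = 1
So g4 = 1 and g5 = 1.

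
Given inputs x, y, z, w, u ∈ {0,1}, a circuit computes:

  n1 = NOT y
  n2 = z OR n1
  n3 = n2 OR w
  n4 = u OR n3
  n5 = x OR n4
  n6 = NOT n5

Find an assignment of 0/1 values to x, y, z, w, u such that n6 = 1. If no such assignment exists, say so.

n6 = NOT n5 must be 1, so n5 = 0.
n5 = x OR n4 must be 0, so both x = 0 and n4 = 0.
Check with x=0 y=1 z=0 w=0 u=0:
n1 = NOT y = NOT 1 = 0
n2 = z OR n1 = 0 OR 0 = 0
n3 = n2 OR w = 0 OR 0 = 0
n4 = u OR n3 = 0 OR 0 = 0
n5 = x OR n4 = 0 OR 0 = 0
n6 = NOT n5 = NOT 0 = 1
So n6 = 1 as required.

x=0 y=1 z=0 w=0 u=0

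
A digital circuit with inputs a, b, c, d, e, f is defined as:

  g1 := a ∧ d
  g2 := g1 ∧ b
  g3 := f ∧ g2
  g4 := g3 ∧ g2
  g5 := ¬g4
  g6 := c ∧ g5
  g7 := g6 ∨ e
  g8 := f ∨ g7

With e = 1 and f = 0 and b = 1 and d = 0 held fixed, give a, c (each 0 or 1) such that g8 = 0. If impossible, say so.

no solution exists

With e = 1 and f = 0 and b = 1 and d = 0 fixed, none of the 4 settings of a, c give g8 = 0.
For example, with a=1, c=1:
g1 = a ∧ d = 1 ∧ 0 = 0
g2 = g1 ∧ b = 0 ∧ 1 = 0
g3 = f ∧ g2 = 0 ∧ 0 = 0
g4 = g3 ∧ g2 = 0 ∧ 0 = 0
g5 = ¬g4 = ¬0 = 1
g6 = c ∧ g5 = 1 ∧ 1 = 1
g7 = g6 ∨ e = 1 ∨ 1 = 1
g8 = f ∨ g7 = 0 ∨ 1 = 1
giving g8 = 1 ≠ 0.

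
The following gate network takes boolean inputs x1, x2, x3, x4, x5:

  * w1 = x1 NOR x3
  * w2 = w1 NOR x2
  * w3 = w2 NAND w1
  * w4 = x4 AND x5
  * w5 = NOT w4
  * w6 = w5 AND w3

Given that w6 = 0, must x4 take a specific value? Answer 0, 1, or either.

w6 = w5 AND w3 must be 0, so at least one of w5, w3 is 0.
Every assignment with w6 = 0 has x4 = 1; there are 8 such assignment(s).

1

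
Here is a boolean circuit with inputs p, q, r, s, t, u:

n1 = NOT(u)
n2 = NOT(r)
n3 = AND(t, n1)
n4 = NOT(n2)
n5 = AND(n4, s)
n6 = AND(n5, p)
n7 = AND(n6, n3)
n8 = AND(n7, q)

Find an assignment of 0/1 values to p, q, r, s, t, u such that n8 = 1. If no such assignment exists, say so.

n8 = AND(n7, q) must be 1, so both n7 = 1 and q = 1.
Check with p=1, q=1, r=1, s=1, t=1, u=0:
n1 = NOT(u) = NOT 0 = 1
n2 = NOT(r) = NOT 1 = 0
n3 = AND(t, n1) = AND(1, 1) = 1
n4 = NOT(n2) = NOT 0 = 1
n5 = AND(n4, s) = AND(1, 1) = 1
n6 = AND(n5, p) = AND(1, 1) = 1
n7 = AND(n6, n3) = AND(1, 1) = 1
n8 = AND(n7, q) = AND(1, 1) = 1
So n8 = 1 as required.

p=1, q=1, r=1, s=1, t=1, u=0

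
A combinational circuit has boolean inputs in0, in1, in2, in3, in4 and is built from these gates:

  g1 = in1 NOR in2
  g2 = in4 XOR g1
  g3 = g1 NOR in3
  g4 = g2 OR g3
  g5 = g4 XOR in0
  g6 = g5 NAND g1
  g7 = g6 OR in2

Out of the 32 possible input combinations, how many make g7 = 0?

g7 = g6 OR in2 must be 0, so both g6 = 0 and in2 = 0.
Satisfying assignments:
  in0=0, in1=0, in2=0, in3=0, in4=0
  in0=0, in1=0, in2=0, in3=1, in4=0
  in0=1, in1=0, in2=0, in3=0, in4=1
  in0=1, in1=0, in2=0, in3=1, in4=1

4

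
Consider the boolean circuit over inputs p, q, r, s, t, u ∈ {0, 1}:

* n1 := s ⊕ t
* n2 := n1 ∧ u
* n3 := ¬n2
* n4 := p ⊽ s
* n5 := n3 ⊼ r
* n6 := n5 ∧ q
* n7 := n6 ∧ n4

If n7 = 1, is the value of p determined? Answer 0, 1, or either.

0

n7 = n6 ∧ n4 must be 1, so both n6 = 1 and n4 = 1.
Every assignment with n7 = 1 has p = 0; there are 5 such assignment(s).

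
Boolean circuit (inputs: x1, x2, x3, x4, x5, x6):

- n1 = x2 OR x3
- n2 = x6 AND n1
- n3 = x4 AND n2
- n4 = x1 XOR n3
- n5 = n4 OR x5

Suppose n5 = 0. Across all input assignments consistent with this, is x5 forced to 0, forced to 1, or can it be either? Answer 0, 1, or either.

0

n5 = n4 OR x5 must be 0, so both n4 = 0 and x5 = 0.
n4 = x1 XOR n3 must be 0, so x1 and n3 are equal.
Every assignment with n5 = 0 has x5 = 0; there are 16 such assignment(s).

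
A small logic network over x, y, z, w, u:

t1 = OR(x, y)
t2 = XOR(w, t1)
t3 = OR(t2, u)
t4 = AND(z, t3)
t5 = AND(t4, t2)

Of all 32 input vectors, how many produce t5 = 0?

t5 = AND(t4, t2) must be 0, so at least one of t4, t2 is 0.
Enumerating the 32 input combinations, 24 give t5 = 0 and 8 give t5 = 1.

24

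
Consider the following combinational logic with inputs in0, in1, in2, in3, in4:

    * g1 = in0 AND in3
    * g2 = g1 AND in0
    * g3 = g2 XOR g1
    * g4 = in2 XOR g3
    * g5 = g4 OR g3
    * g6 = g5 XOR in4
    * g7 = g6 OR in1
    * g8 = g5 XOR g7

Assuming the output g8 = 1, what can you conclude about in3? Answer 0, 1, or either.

Both values of in3 occur among assignments with g8 = 1:
  in3=0: in0=0, in1=0, in2=0, in3=0, in4=1
  in3=1: in0=0, in1=0, in2=0, in3=1, in4=1

either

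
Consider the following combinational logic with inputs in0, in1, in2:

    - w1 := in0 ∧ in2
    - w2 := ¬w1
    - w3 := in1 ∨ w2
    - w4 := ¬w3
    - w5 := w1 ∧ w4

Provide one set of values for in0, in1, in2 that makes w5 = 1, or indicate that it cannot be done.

in0=1, in1=0, in2=1

w5 = w1 ∧ w4 must be 1, so both w1 = 1 and w4 = 1.
w1 = in0 ∧ in2 must be 1, so both in0 = 1 and in2 = 1.
w4 = ¬w3 must be 1, so w3 = 0.
Check with in0=1, in1=0, in2=1:
w1 = in0 ∧ in2 = 1 ∧ 1 = 1
w2 = ¬w1 = ¬1 = 0
w3 = in1 ∨ w2 = 0 ∨ 0 = 0
w4 = ¬w3 = ¬0 = 1
w5 = w1 ∧ w4 = 1 ∧ 1 = 1
So w5 = 1 as required.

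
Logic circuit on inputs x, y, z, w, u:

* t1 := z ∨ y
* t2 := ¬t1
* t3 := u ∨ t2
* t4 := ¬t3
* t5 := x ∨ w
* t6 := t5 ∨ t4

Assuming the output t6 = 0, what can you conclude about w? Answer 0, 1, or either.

0

t6 = t5 ∨ t4 must be 0, so both t5 = 0 and t4 = 0.
Every assignment with t6 = 0 has w = 0; there are 5 such assignment(s).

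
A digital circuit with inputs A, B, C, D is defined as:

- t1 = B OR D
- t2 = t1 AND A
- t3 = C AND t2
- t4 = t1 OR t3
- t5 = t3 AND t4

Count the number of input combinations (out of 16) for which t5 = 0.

t5 = t3 AND t4 must be 0, so at least one of t3, t4 is 0.
Enumerating the 16 input combinations, 13 give t5 = 0 and 3 give t5 = 1.

13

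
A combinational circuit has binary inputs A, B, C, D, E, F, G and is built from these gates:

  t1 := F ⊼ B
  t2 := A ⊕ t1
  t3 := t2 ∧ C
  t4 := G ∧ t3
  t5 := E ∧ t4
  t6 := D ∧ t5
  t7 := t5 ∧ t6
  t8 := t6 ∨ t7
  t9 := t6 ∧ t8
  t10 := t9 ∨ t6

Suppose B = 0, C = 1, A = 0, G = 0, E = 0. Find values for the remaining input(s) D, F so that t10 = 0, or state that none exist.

Check with B = 0, C = 1, A = 0, G = 0, E = 0 and D=0, F=0:
t1 = F ⊼ B = 0 ⊼ 0 = 1
t2 = A ⊕ t1 = 0 ⊕ 1 = 1
t3 = t2 ∧ C = 1 ∧ 1 = 1
t4 = G ∧ t3 = 0 ∧ 1 = 0
t5 = E ∧ t4 = 0 ∧ 0 = 0
t6 = D ∧ t5 = 0 ∧ 0 = 0
t7 = t5 ∧ t6 = 0 ∧ 0 = 0
t8 = t6 ∨ t7 = 0 ∨ 0 = 0
t9 = t6 ∧ t8 = 0 ∧ 0 = 0
t10 = t9 ∨ t6 = 0 ∨ 0 = 0
So t10 = 0.

D=0, F=0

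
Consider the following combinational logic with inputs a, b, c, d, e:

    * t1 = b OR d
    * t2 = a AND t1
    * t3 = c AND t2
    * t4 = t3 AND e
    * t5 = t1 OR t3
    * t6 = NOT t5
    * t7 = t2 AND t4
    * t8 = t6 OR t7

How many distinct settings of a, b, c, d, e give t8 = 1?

t8 = t6 OR t7 must be 1, so at least one of t6, t7 is 1.
Enumerating the 32 input combinations, 11 give t8 = 1 and 21 give t8 = 0.

11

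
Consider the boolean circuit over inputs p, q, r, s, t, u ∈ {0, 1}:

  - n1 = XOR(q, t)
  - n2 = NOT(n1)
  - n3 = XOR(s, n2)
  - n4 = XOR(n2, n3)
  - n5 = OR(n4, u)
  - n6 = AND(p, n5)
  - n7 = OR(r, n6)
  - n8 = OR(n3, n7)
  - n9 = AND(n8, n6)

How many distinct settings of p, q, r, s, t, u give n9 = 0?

n9 = AND(n8, n6) must be 0, so at least one of n8, n6 is 0.
Enumerating the 64 input combinations, 40 give n9 = 0 and 24 give n9 = 1.

40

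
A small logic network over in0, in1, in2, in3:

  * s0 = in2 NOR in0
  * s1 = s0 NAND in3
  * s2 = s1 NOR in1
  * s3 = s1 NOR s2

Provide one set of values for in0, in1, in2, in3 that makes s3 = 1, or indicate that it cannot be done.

s3 = s1 NOR s2 must be 1, so both s1 = 0 and s2 = 0.
s1 = s0 NAND in3 must be 0, so both s0 = 1 and in3 = 1.
Check with in0=0 in1=1 in2=0 in3=1:
s0 = in2 NOR in0 = 0 NOR 0 = 1
s1 = s0 NAND in3 = 1 NAND 1 = 0
s2 = s1 NOR in1 = 0 NOR 1 = 0
s3 = s1 NOR s2 = 0 NOR 0 = 1
So s3 = 1 as required.

in0=0 in1=1 in2=0 in3=1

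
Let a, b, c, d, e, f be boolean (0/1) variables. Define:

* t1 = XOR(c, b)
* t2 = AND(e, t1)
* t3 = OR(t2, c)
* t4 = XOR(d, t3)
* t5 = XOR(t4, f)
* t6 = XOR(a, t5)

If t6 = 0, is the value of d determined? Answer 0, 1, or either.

either

Both values of d occur among assignments with t6 = 0:
  d=0: a=0, b=0, c=0, d=0, e=0, f=0
  d=1: a=0, b=0, c=0, d=1, e=0, f=1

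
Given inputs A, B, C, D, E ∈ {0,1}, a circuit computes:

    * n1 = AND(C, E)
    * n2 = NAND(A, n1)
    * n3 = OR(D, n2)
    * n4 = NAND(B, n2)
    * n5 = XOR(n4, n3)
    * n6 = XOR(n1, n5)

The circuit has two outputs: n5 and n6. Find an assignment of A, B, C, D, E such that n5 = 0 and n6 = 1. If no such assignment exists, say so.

Check with A=0 B=0 C=1 D=0 E=1:
n1 = AND(C, E) = AND(1, 1) = 1
n2 = NAND(A, n1) = NAND(0, 1) = 1
n3 = OR(D, n2) = OR(0, 1) = 1
n4 = NAND(B, n2) = NAND(0, 1) = 1
n5 = XOR(n4, n3) = XOR(1, 1) = 0
n6 = XOR(n1, n5) = XOR(1, 0) = 1
So n5 = 0 and n6 = 1.

A=0 B=0 C=1 D=0 E=1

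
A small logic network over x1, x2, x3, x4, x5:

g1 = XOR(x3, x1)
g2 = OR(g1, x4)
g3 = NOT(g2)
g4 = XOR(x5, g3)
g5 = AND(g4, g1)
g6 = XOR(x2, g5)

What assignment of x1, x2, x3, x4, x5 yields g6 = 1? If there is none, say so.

x1=0, x2=1, x3=1, x4=0, x5=0

Check with x1=0, x2=1, x3=1, x4=0, x5=0:
g1 = XOR(x3, x1) = XOR(1, 0) = 1
g2 = OR(g1, x4) = OR(1, 0) = 1
g3 = NOT(g2) = NOT 1 = 0
g4 = XOR(x5, g3) = XOR(0, 0) = 0
g5 = AND(g4, g1) = AND(0, 1) = 0
g6 = XOR(x2, g5) = XOR(1, 0) = 1
So g6 = 1 as required.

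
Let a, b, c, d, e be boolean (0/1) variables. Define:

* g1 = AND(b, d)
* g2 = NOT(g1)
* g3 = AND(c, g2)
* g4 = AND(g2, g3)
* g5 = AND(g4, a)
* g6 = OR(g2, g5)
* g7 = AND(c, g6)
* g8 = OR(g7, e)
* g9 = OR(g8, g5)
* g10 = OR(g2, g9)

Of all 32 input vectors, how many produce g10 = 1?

g10 = OR(g2, g9) must be 1, so at least one of g2, g9 is 1.
Enumerating the 32 input combinations, 28 give g10 = 1 and 4 give g10 = 0.

28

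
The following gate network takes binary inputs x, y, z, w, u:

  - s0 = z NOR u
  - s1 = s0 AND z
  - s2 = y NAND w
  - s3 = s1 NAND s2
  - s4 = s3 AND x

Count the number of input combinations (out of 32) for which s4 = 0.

s4 = s3 AND x must be 0, so at least one of s3, x is 0.
Enumerating the 32 input combinations, 16 give s4 = 0 and 16 give s4 = 1.

16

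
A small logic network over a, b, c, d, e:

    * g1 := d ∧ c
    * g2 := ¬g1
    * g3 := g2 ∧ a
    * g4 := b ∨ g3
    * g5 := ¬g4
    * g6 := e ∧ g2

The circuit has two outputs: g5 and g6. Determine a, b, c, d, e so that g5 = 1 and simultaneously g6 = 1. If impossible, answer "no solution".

Check with a=0 b=0 c=0 d=0 e=1:
g1 = d ∧ c = 0 ∧ 0 = 0
g2 = ¬g1 = ¬0 = 1
g3 = g2 ∧ a = 1 ∧ 0 = 0
g4 = b ∨ g3 = 0 ∨ 0 = 0
g5 = ¬g4 = ¬0 = 1
g6 = e ∧ g2 = 1 ∧ 1 = 1
So g5 = 1 and g6 = 1.

a=0 b=0 c=0 d=0 e=1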